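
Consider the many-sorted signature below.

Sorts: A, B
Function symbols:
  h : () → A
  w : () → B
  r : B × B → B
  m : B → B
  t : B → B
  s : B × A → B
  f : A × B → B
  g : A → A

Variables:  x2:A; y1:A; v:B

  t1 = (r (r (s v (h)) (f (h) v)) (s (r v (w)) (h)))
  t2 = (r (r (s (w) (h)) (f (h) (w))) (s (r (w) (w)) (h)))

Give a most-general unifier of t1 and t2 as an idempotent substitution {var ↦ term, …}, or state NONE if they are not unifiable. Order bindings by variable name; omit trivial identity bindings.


{v ↦ (w)}


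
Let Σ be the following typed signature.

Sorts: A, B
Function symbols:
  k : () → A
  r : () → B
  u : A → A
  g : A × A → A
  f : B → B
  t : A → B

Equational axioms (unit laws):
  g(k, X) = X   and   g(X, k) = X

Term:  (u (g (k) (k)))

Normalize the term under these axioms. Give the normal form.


1. (u (g (k) (k)))  →  (u (k))

normal form = (u (k))


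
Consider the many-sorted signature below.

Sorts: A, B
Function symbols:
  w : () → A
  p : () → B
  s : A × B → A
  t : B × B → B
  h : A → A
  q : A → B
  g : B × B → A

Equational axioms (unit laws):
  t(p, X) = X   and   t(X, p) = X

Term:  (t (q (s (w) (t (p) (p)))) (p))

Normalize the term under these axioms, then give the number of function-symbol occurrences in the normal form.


1. (t (q (s (w) (t (p) (p)))) (p))  →  (q (s (w) (t (p) (p))))
2. (q (s (w) (t (p) (p))))  →  (q (s (w) (p)))
normal form: (q (s (w) (p)))

size = 4


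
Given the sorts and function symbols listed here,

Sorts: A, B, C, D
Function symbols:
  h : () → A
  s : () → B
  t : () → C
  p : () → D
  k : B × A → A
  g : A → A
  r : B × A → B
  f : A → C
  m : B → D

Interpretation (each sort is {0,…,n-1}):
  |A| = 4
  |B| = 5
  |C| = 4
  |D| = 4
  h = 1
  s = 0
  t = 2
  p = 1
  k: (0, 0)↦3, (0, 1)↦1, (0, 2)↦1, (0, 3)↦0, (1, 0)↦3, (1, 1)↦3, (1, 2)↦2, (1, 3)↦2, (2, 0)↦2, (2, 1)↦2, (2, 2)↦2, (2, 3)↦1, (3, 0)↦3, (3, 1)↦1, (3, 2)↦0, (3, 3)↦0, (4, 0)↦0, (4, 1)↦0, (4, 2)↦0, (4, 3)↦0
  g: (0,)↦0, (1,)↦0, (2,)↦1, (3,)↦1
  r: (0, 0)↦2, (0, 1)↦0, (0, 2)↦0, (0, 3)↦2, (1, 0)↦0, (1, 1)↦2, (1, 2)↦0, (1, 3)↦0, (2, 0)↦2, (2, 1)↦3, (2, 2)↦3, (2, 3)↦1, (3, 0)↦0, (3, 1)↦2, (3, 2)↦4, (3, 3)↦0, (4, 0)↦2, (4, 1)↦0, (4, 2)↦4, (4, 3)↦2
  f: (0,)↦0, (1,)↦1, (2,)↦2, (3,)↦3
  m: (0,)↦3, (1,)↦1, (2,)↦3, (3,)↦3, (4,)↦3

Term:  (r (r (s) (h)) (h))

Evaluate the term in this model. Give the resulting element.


  s = 0
  h = 1
  (r (s) (h)) = r(0, 1) = 0
  h = 1
  (r (r (s) (h)) (h)) = r(0, 1) = 0

value = 0


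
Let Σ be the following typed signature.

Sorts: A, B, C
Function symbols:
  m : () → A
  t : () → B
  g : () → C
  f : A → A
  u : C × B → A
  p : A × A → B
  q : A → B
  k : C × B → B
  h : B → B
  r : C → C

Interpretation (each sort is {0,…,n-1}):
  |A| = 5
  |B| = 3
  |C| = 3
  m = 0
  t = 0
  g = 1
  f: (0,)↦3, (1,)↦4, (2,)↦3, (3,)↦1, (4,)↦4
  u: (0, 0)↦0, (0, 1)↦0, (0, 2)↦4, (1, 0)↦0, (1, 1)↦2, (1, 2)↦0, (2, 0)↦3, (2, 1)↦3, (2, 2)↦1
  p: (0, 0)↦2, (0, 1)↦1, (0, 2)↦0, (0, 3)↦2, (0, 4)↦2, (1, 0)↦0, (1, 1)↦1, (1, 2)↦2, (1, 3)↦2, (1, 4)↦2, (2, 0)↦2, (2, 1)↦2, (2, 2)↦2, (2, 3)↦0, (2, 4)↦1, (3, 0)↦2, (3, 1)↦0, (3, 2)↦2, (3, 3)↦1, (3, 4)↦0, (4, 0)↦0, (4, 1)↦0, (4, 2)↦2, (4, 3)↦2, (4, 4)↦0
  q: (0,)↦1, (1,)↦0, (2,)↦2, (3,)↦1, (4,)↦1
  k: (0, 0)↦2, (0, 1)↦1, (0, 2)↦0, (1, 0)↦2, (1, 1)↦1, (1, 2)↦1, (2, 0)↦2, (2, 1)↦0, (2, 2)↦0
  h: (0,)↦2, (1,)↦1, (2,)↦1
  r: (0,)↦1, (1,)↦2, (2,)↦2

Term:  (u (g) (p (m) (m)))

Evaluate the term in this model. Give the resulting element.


value = 0

  g = 1
  m = 0
  m = 0
  (p (m) (m)) = p(0, 0) = 2
  (u (g) (p (m) (m))) = u(1, 2) = 0


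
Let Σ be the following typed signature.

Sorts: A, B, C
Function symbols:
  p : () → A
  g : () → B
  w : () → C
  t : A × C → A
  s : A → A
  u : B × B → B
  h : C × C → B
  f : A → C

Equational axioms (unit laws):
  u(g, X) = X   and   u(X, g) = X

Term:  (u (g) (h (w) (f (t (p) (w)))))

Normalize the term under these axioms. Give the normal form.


1. (u (g) (h (w) (f (t (p) (w)))))  →  (h (w) (f (t (p) (w))))

normal form = (h (w) (f (t (p) (w))))


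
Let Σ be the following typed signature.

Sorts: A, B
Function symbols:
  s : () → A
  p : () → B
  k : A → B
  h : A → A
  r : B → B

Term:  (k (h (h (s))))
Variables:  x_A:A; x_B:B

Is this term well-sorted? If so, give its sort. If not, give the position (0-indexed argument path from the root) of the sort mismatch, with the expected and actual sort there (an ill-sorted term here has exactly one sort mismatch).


well-sorted; sort = B

      (s) : A
    (h (s)) : A
  (h (h (s))) : A
(k (h (h (s)))) : B


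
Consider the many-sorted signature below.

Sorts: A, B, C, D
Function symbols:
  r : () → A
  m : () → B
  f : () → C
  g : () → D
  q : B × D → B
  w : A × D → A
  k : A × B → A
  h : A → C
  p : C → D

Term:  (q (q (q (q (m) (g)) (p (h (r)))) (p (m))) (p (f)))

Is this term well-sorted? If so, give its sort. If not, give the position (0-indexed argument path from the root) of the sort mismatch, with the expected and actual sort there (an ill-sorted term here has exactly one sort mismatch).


        (m) : B
        (g) : D
      (q (m) (g)) : B
          (r) : A
        (h (r)) : C
      (p (h (r))) : D
    (q (q (m) (g)) (p (h (r)))) : B
      (m) : B
    (p (m)) : ✗ arg 0 at [0, 1, 0] has sort B, expected C
    (f) : C
  (p (f)) : D

ill-sorted at position [0, 1, 0]: expected C, got B


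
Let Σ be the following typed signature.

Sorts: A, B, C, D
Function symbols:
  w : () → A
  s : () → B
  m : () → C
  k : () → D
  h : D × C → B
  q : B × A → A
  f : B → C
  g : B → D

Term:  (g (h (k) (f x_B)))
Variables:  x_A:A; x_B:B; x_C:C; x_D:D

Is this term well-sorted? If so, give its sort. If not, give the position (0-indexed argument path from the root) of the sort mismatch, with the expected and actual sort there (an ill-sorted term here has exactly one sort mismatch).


    (k) : D
      x_B : B
    (f x_B) : C
  (h (k) (f x_B)) : B
(g (h (k) (f x_B))) : D

well-sorted; sort = D


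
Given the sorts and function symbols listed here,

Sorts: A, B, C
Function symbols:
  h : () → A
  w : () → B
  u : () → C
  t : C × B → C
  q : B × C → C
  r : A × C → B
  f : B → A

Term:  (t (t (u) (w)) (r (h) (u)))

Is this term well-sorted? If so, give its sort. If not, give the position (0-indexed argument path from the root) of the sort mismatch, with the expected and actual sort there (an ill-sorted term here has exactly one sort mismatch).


    (u) : C
    (w) : B
  (t (u) (w)) : C
    (h) : A
    (u) : C
  (r (h) (u)) : B
(t (t (u) (w)) (r (h) (u))) : C

well-sorted; sort = C


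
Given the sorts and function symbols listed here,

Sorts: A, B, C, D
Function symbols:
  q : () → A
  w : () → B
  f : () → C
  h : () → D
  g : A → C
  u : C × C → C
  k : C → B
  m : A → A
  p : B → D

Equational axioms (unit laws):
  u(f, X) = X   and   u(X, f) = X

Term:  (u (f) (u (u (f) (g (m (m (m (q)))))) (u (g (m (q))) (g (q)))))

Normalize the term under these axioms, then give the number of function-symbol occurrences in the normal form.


1. (u (f) (u (u (f) (g (m (m (m (q)))))) (u (g (m (q))) (g (q)))))  →  (u (u (f) (g (m (m (m (q)))))) (u (g (m (q))) (g (q))))
2. (u (u (f) (g (m (m (m (q)))))) (u (g (m (q))) (g (q))))  →  (u (g (m (m (m (q))))) (u (g (m (q))) (g (q))))
normal form: (u (g (m (m (m (q))))) (u (g (m (q))) (g (q))))

size = 12


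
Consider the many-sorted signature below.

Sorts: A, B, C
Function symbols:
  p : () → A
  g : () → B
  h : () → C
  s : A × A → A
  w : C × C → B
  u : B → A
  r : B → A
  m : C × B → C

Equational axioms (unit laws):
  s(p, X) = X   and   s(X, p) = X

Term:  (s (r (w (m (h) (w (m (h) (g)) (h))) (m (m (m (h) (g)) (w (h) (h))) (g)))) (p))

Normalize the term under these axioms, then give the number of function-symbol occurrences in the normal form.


size = 18

1. (s (r (w (m (h) (w (m (h) (g)) (h))) (m (m (m (h) (g)) (w (h) (h))) (g)))) (p))  →  (r (w (m (h) (w (m (h) (g)) (h))) (m (m (m (h) (g)) (w (h) (h))) (g))))
normal form: (r (w (m (h) (w (m (h) (g)) (h))) (m (m (m (h) (g)) (w (h) (h))) (g))))


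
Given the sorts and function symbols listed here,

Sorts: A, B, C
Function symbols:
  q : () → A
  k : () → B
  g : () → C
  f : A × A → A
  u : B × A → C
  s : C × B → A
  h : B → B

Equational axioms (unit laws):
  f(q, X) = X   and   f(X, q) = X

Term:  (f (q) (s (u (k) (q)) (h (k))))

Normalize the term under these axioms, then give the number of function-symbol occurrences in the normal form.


size = 6

1. (f (q) (s (u (k) (q)) (h (k))))  →  (s (u (k) (q)) (h (k)))
normal form: (s (u (k) (q)) (h (k)))


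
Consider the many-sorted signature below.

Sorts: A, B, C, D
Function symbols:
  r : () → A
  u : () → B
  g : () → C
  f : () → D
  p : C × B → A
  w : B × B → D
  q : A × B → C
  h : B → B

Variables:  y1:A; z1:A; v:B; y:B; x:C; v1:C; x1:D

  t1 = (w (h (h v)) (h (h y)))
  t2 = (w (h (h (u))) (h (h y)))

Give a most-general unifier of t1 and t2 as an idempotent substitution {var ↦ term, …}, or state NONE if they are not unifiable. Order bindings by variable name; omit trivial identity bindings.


{v ↦ (u)}


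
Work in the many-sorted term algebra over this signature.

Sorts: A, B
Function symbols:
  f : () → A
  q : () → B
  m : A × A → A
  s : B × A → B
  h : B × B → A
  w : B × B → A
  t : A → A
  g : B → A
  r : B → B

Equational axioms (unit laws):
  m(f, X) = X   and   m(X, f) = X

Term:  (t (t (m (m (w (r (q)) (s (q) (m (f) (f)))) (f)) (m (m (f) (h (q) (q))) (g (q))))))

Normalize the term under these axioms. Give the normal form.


1. (t (t (m (m (w (r (q)) (s (q) (m (f) (f)))) (f)) (m (m (f) (h (q) (q))) (g (q))))))  →  (t (t (m (w (r (q)) (s (q) (m (f) (f)))) (m (m (f) (h (q) (q))) (g (q))))))
2. (t (t (m (w (r (q)) (s (q) (m (f) (f)))) (m (m (f) (h (q) (q))) (g (q))))))  →  (t (t (m (w (r (q)) (s (q) (f))) (m (m (f) (h (q) (q))) (g (q))))))
3. (t (t (m (w (r (q)) (s (q) (f))) (m (m (f) (h (q) (q))) (g (q))))))  →  (t (t (m (w (r (q)) (s (q) (f))) (m (h (q) (q)) (g (q))))))

normal form = (t (t (m (w (r (q)) (s (q) (f))) (m (h (q) (q)) (g (q))))))


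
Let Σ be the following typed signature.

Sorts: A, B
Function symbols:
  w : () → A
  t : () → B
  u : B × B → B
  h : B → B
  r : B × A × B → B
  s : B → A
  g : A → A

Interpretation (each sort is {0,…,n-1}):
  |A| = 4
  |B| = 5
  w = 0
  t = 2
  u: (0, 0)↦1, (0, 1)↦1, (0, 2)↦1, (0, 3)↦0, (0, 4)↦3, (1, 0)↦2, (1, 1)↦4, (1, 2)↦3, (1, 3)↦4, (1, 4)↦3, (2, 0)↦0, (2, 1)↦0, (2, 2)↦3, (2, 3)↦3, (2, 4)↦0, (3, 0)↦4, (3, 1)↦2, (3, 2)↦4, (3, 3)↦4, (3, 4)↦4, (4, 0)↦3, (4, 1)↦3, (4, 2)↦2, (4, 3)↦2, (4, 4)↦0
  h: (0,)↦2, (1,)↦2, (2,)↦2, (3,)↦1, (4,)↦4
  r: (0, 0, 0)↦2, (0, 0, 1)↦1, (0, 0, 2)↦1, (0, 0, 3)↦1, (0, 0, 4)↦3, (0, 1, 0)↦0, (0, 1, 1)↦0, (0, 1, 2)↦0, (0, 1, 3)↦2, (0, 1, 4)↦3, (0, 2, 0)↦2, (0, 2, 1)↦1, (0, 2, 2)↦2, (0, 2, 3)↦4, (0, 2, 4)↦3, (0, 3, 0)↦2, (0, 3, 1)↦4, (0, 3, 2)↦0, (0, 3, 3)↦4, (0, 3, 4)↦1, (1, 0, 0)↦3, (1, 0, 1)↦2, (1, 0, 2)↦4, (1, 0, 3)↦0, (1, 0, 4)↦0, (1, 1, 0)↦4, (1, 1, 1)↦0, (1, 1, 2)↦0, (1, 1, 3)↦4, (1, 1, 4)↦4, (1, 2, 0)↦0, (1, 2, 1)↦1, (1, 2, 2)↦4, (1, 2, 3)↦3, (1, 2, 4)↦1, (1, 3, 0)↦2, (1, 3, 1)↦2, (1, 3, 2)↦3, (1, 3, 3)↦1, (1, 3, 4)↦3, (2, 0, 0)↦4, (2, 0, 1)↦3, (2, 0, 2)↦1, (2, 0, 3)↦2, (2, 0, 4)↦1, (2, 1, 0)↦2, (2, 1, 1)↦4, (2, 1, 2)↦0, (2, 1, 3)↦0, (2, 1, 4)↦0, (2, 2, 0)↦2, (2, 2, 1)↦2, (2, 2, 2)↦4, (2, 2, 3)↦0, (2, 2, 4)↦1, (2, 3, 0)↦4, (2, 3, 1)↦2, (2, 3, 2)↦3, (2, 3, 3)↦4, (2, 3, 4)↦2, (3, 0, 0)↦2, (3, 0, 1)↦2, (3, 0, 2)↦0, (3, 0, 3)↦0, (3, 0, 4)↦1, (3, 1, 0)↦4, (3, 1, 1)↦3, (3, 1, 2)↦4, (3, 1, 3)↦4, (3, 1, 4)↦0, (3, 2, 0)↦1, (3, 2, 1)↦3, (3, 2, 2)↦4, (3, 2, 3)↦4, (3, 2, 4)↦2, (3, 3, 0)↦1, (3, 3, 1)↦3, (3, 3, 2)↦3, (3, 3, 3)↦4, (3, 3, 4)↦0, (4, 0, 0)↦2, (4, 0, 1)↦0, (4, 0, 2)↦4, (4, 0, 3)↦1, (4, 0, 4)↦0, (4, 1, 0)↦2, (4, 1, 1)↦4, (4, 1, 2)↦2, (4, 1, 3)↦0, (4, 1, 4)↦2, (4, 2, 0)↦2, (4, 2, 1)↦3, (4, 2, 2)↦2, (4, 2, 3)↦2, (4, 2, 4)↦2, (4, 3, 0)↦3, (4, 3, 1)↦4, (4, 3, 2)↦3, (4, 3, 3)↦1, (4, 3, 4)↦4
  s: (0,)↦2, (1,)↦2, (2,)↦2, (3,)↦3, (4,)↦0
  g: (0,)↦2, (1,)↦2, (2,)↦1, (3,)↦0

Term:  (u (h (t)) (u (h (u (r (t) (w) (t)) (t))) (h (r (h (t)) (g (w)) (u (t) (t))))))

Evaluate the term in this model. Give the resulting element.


value = 3

  t = 2
  (h (t)) = h(2,) = 2
  t = 2
  w = 0
  t = 2
  (r (t) (w) (t)) = r(2, 0, 2) = 1
  t = 2
  (u (r (t) (w) (t)) (t)) = u(1, 2) = 3
  (h (u (r (t) (w) (t)) (t))) = h(3,) = 1
  t = 2
  (h (t)) = h(2,) = 2
  w = 0
  (g (w)) = g(0,) = 2
  t = 2
  t = 2
  (u (t) (t)) = u(2, 2) = 3
  (r (h (t)) (g (w)) (u (t) (t))) = r(2, 2, 3) = 0
  (h (r (h (t)) (g (w)) (u (t) (t)))) = h(0,) = 2
  (u (h (u (r (t) (w) (t)) (t))) (h (r (h (t)) (g (w)) (u (t) (t))))) = u(1, 2) = 3
  (u (h (t)) (u (h (u (r (t) (w) (t)) (t))) (h (r (h (t)) (g (w)) (u (t) (t)))))) = u(2, 3) = 3


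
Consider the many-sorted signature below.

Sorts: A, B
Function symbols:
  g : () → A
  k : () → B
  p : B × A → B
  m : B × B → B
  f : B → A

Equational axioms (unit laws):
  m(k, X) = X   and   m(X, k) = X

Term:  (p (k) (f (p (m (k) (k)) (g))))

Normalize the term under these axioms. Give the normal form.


normal form = (p (k) (f (p (k) (g))))

1. (p (k) (f (p (m (k) (k)) (g))))  →  (p (k) (f (p (k) (g))))


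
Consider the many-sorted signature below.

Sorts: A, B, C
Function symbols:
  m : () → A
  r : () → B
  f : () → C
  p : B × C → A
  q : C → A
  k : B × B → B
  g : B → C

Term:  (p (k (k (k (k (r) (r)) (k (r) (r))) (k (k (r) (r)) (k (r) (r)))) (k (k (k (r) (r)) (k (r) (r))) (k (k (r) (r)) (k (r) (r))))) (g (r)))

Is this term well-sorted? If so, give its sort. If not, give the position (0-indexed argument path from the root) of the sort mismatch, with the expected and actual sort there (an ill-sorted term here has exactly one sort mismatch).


well-sorted; sort = A

          (r) : B
          (r) : B
        (k (r) (r)) : B
          (r) : B
          (r) : B
        (k (r) (r)) : B
      (k (k (r) (r)) (k (r) (r))) : B
          (r) : B
          (r) : B
        (k (r) (r)) : B
          (r) : B
          (r) : B
        (k (r) (r)) : B
      (k (k (r) (r)) (k (r) (r))) : B
    (k (k (k (r) (r)) (k (r) (r))) (k (k (r) (r)) (k (r) (r)))) : B
          (r) : B
          (r) : B
        (k (r) (r)) : B
          (r) : B
          (r) : B
        (k (r) (r)) : B
      (k (k (r) (r)) (k (r) (r))) : B
          (r) : B
          (r) : B
        (k (r) (r)) : B
          (r) : B
          (r) : B
        (k (r) (r)) : B
      (k (k (r) (r)) (k (r) (r))) : B
    (k (k (k (r) (r)) (k (r) (r))) (k (k (r) (r)) (k (r) (r)))) : B
  (k (k (k (k (r) (r)) (k (r) (r))) (k (k (r) (r)) (k (r) (r)))) (k (k (k (r) (r)) (k (r) (r))) (k (k (r) (r)) (k (r) (r))))) : B
    (r) : B
  (g (r)) : C
(p (k (k (k (k (r) (r)) (k (r) (r))) (k (k (r) (r)) (k (r) (r)))) (k (k (k (r) (r)) (k (r) (r))) (k (k (r) (r)) (k (r) (r))))) (g (r))) : A


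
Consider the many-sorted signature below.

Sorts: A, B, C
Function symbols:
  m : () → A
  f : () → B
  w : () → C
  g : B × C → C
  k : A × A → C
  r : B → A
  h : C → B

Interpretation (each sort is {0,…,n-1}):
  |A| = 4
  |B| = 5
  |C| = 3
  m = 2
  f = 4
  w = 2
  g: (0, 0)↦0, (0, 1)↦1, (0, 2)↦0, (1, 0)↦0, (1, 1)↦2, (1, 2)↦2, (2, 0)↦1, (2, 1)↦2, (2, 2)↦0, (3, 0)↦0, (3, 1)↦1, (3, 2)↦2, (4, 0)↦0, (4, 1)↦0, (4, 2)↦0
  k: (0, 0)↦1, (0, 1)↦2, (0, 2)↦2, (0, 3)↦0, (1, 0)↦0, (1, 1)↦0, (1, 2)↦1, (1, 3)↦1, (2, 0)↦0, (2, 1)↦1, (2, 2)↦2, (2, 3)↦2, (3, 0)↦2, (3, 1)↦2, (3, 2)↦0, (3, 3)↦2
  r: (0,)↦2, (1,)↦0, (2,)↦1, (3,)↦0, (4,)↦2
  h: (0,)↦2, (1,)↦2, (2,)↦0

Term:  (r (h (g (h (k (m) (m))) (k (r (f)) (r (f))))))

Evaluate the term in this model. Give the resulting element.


  m = 2
  m = 2
  (k (m) (m)) = k(2, 2) = 2
  (h (k (m) (m))) = h(2,) = 0
  f = 4
  (r (f)) = r(4,) = 2
  f = 4
  (r (f)) = r(4,) = 2
  (k (r (f)) (r (f))) = k(2, 2) = 2
  (g (h (k (m) (m))) (k (r (f)) (r (f)))) = g(0, 2) = 0
  (h (g (h (k (m) (m))) (k (r (f)) (r (f))))) = h(0,) = 2
  (r (h (g (h (k (m) (m))) (k (r (f)) (r (f)))))) = r(2,) = 1

value = 1


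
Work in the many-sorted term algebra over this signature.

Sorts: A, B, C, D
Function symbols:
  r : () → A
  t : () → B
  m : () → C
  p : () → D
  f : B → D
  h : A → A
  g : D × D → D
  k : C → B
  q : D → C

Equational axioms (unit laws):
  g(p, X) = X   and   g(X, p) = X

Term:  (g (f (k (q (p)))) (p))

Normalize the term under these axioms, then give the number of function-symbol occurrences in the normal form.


1. (g (f (k (q (p)))) (p))  →  (f (k (q (p))))
normal form: (f (k (q (p))))

size = 4


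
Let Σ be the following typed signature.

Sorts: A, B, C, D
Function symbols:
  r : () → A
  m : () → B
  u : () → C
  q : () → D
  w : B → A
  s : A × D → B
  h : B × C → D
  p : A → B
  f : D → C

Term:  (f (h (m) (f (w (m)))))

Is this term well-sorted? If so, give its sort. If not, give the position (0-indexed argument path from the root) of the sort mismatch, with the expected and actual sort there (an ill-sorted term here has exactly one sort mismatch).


    (m) : B
        (m) : B
      (w (m)) : A
    (f (w (m))) : ✗ arg 0 at [0, 1, 0] has sort A, expected D

ill-sorted at position [0, 1, 0]: expected D, got A


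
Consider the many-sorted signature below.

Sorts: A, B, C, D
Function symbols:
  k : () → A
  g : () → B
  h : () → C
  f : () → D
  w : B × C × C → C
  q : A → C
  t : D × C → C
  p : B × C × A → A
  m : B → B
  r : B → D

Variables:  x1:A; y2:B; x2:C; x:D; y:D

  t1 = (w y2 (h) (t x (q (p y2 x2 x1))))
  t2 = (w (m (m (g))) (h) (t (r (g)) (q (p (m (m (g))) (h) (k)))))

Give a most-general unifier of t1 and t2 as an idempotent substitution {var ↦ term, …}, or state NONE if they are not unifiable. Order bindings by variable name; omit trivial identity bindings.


{x ↦ (r (g)), x1 ↦ (k), x2 ↦ (h), y2 ↦ (m (m (g)))}


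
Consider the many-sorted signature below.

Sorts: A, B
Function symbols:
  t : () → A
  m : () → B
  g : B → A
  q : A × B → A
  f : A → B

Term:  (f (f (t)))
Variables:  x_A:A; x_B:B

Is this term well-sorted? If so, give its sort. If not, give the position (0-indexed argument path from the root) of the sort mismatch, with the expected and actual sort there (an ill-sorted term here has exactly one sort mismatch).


ill-sorted at position [0]: expected A, got B

    (t) : A
  (f (t)) : B
(f (f (t))) : ✗ arg 0 at [0] has sort B, expected A


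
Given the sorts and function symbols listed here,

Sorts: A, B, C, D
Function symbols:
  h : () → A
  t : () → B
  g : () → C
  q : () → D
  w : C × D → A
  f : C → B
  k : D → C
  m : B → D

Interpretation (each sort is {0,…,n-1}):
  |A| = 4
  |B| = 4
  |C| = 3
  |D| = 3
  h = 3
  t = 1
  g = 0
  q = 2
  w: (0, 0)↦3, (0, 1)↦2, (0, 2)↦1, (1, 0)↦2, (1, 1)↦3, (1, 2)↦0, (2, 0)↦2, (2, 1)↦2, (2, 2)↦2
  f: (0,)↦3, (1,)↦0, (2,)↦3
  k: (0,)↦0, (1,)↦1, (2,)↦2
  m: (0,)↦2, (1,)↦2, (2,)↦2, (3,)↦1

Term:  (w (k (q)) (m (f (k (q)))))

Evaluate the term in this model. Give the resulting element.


value = 2

  q = 2
  (k (q)) = k(2,) = 2
  q = 2
  (k (q)) = k(2,) = 2
  (f (k (q))) = f(2,) = 3
  (m (f (k (q)))) = m(3,) = 1
  (w (k (q)) (m (f (k (q))))) = w(2, 1) = 2


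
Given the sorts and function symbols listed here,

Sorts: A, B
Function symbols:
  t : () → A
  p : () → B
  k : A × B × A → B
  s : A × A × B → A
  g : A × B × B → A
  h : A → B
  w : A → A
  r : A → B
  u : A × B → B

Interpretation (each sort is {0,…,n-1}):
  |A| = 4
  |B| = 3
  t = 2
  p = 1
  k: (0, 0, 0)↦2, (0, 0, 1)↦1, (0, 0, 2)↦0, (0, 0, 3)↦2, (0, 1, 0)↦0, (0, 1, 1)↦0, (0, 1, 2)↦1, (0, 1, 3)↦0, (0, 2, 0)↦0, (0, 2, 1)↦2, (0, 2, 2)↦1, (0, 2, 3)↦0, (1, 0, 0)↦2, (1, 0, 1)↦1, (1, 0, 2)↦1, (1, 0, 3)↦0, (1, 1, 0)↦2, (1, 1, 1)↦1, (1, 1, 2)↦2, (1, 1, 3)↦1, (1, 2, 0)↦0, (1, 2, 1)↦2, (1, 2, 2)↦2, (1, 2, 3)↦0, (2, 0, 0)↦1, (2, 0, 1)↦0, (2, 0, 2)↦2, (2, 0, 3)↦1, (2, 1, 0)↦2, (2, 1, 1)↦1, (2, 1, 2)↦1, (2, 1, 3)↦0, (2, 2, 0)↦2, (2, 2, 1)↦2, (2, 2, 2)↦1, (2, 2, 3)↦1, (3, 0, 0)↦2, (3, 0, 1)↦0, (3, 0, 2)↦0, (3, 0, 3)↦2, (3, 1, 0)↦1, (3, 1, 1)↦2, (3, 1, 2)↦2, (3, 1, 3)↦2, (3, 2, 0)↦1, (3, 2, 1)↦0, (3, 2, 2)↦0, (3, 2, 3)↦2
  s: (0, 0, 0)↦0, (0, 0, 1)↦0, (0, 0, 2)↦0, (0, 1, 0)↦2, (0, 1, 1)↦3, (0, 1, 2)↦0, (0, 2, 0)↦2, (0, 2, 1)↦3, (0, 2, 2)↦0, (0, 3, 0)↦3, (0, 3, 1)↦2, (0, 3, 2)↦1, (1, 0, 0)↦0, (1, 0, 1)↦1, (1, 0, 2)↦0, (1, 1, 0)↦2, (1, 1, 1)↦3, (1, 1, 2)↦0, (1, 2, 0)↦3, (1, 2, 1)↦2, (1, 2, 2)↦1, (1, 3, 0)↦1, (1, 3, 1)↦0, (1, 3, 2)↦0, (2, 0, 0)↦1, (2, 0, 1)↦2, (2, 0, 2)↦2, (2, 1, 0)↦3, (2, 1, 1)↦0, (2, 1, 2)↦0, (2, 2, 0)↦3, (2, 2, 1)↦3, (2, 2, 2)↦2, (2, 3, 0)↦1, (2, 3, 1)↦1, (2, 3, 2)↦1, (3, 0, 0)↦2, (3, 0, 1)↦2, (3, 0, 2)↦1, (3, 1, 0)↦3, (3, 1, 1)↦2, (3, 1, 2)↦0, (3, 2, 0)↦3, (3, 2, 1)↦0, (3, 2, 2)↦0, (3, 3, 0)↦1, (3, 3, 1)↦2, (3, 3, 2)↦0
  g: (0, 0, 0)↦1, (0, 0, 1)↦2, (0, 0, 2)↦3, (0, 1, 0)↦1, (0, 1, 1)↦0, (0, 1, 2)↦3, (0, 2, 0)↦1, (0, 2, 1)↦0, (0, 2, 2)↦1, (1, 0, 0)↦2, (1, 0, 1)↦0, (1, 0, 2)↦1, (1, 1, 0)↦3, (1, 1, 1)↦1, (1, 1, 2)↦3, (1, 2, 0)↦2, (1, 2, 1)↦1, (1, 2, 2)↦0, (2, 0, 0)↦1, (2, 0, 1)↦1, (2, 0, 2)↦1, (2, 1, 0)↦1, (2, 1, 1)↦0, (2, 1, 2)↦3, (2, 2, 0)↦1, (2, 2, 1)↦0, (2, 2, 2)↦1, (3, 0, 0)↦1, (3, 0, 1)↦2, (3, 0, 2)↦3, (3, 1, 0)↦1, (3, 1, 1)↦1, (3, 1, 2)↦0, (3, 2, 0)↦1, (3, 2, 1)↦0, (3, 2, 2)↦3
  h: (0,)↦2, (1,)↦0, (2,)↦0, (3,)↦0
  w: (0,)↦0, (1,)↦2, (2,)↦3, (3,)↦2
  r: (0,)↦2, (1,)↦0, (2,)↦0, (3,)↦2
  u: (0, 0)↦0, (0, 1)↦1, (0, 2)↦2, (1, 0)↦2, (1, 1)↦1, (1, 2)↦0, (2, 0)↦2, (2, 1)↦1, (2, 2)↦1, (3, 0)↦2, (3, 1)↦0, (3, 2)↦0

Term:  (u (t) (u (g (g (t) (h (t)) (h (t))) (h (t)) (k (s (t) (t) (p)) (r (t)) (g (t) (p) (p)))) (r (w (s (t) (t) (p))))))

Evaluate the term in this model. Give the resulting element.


  t = 2
  t = 2
  t = 2
  (h (t)) = h(2,) = 0
  t = 2
  (h (t)) = h(2,) = 0
  (g (t) (h (t)) (h (t))) = g(2, 0, 0) = 1
  t = 2
  (h (t)) = h(2,) = 0
  t = 2
  t = 2
  p = 1
  (s (t) (t) (p)) = s(2, 2, 1) = 3
  t = 2
  (r (t)) = r(2,) = 0
  t = 2
  p = 1
  p = 1
  (g (t) (p) (p)) = g(2, 1, 1) = 0
  (k (s (t) (t) (p)) (r (t)) (g (t) (p) (p))) = k(3, 0, 0) = 2
  (g (g (t) (h (t)) (h (t))) (h (t)) (k (s (t) (t) (p)) (r (t)) (g (t) (p) (p)))) = g(1, 0, 2) = 1
  t = 2
  t = 2
  p = 1
  (s (t) (t) (p)) = s(2, 2, 1) = 3
  (w (s (t) (t) (p))) = w(3,) = 2
  (r (w (s (t) (t) (p)))) = r(2,) = 0
  (u (g (g (t) (h (t)) (h (t))) (h (t)) (k (s (t) (t) (p)) (r (t)) (g (t) (p) (p)))) (r (w (s (t) (t) (p))))) = u(1, 0) = 2
  (u (t) (u (g (g (t) (h (t)) (h (t))) (h (t)) (k (s (t) (t) (p)) (r (t)) (g (t) (p) (p)))) (r (w (s (t) (t) (p)))))) = u(2, 2) = 1

value = 1


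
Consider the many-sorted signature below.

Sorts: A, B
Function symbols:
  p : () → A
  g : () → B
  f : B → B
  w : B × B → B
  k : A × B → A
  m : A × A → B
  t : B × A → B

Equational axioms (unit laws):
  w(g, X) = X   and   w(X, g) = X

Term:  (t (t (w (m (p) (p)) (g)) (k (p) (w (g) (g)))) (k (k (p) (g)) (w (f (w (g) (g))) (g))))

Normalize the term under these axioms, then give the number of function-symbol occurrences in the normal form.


1. (t (t (w (m (p) (p)) (g)) (k (p) (w (g) (g)))) (k (k (p) (g)) (w (f (w (g) (g))) (g))))  →  (t (t (m (p) (p)) (k (p) (w (g) (g)))) (k (k (p) (g)) (w (f (w (g) (g))) (g))))
2. (t (t (m (p) (p)) (k (p) (w (g) (g)))) (k (k (p) (g)) (w (f (w (g) (g))) (g))))  →  (t (t (m (p) (p)) (k (p) (g))) (k (k (p) (g)) (w (f (w (g) (g))) (g))))
3. (t (t (m (p) (p)) (k (p) (g))) (k (k (p) (g)) (w (f (w (g) (g))) (g))))  →  (t (t (m (p) (p)) (k (p) (g))) (k (k (p) (g)) (f (w (g) (g)))))
4. (t (t (m (p) (p)) (k (p) (g))) (k (k (p) (g)) (f (w (g) (g)))))  →  (t (t (m (p) (p)) (k (p) (g))) (k (k (p) (g)) (f (g))))
normal form: (t (t (m (p) (p)) (k (p) (g))) (k (k (p) (g)) (f (g))))

size = 14


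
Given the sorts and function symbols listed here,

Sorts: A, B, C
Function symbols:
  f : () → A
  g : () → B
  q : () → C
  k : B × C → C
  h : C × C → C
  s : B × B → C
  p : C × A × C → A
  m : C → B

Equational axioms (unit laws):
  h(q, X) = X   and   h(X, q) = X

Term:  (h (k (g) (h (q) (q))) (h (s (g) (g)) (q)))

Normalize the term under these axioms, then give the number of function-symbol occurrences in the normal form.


size = 7

1. (h (k (g) (h (q) (q))) (h (s (g) (g)) (q)))  →  (h (k (g) (q)) (h (s (g) (g)) (q)))
2. (h (k (g) (q)) (h (s (g) (g)) (q)))  →  (h (k (g) (q)) (s (g) (g)))
normal form: (h (k (g) (q)) (s (g) (g)))


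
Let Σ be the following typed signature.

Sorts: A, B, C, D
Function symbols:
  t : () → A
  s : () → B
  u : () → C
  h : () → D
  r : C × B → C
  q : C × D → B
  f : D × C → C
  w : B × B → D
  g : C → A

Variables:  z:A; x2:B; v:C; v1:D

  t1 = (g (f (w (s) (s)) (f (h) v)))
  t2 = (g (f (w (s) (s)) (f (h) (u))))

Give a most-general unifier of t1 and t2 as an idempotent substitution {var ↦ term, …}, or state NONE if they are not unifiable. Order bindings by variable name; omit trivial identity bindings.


{v ↦ (u)}


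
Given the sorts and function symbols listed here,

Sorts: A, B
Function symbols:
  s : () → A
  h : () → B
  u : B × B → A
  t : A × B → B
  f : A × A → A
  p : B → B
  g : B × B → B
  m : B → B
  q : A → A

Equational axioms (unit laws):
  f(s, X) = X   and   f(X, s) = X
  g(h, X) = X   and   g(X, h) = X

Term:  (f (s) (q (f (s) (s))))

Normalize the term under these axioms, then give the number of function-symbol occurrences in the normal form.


1. (f (s) (q (f (s) (s))))  →  (q (f (s) (s)))
2. (q (f (s) (s)))  →  (q (s))
normal form: (q (s))

size = 2


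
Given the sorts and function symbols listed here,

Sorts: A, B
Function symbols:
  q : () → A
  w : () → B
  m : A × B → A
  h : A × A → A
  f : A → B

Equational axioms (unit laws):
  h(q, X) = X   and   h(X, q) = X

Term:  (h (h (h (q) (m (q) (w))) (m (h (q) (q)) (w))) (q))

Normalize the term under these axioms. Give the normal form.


normal form = (h (m (q) (w)) (m (q) (w)))

1. (h (h (h (q) (m (q) (w))) (m (h (q) (q)) (w))) (q))  →  (h (h (q) (m (q) (w))) (m (h (q) (q)) (w)))
2. (h (h (q) (m (q) (w))) (m (h (q) (q)) (w)))  →  (h (m (q) (w)) (m (h (q) (q)) (w)))
3. (h (m (q) (w)) (m (h (q) (q)) (w)))  →  (h (m (q) (w)) (m (q) (w)))


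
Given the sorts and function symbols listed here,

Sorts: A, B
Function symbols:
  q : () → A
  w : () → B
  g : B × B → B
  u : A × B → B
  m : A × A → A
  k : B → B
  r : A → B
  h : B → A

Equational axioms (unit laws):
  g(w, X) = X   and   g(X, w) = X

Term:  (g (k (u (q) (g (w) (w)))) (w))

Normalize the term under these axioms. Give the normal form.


1. (g (k (u (q) (g (w) (w)))) (w))  →  (k (u (q) (g (w) (w))))
2. (k (u (q) (g (w) (w))))  →  (k (u (q) (w)))

normal form = (k (u (q) (w)))


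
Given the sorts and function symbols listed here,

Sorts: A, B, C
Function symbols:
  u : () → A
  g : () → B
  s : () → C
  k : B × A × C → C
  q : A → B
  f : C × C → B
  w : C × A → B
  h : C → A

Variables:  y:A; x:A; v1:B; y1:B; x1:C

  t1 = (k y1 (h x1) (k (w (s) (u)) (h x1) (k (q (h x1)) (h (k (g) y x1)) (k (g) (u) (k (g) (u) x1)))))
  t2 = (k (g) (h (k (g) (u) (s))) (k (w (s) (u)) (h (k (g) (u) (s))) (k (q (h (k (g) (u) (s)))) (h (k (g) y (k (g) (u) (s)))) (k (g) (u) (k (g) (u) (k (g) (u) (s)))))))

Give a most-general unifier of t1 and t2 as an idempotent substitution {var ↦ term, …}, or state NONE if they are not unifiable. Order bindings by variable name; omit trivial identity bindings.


{x1 ↦ (k (g) (u) (s)), y1 ↦ (g)}


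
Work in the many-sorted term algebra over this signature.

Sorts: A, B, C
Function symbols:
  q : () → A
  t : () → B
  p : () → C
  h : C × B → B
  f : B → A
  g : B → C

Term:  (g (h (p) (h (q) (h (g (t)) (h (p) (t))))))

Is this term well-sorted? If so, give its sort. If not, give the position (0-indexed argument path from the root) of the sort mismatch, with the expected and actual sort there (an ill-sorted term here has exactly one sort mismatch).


ill-sorted at position [0, 1, 0]: expected C, got A

    (p) : C
      (q) : A
          (t) : B
        (g (t)) : C
          (p) : C
          (t) : B
        (h (p) (t)) : B
      (h (g (t)) (h (p) (t))) : B
    (h (q) (h (g (t)) (h (p) (t)))) : ✗ arg 0 at [0, 1, 0] has sort A, expected C


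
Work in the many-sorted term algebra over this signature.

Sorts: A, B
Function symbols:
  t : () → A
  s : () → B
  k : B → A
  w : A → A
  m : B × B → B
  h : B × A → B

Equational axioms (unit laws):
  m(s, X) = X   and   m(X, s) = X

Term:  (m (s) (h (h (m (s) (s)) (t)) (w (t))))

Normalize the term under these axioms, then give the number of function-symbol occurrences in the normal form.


1. (m (s) (h (h (m (s) (s)) (t)) (w (t))))  →  (h (h (m (s) (s)) (t)) (w (t)))
2. (h (h (m (s) (s)) (t)) (w (t)))  →  (h (h (s) (t)) (w (t)))
normal form: (h (h (s) (t)) (w (t)))

size = 6


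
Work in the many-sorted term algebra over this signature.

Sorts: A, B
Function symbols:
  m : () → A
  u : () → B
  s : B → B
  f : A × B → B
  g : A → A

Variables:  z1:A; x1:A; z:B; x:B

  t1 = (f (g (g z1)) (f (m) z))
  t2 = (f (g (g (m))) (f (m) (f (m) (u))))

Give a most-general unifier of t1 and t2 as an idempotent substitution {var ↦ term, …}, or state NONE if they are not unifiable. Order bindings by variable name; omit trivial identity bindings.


{z ↦ (f (m) (u)), z1 ↦ (m)}


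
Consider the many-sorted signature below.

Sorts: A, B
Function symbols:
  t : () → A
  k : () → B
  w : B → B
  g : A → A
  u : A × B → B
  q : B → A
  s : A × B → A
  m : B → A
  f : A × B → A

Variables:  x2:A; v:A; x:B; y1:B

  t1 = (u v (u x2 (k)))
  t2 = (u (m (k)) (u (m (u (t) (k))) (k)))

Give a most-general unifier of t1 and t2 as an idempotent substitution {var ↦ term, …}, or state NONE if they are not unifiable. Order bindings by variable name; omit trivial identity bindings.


{v ↦ (m (k)), x2 ↦ (m (u (t) (k)))}


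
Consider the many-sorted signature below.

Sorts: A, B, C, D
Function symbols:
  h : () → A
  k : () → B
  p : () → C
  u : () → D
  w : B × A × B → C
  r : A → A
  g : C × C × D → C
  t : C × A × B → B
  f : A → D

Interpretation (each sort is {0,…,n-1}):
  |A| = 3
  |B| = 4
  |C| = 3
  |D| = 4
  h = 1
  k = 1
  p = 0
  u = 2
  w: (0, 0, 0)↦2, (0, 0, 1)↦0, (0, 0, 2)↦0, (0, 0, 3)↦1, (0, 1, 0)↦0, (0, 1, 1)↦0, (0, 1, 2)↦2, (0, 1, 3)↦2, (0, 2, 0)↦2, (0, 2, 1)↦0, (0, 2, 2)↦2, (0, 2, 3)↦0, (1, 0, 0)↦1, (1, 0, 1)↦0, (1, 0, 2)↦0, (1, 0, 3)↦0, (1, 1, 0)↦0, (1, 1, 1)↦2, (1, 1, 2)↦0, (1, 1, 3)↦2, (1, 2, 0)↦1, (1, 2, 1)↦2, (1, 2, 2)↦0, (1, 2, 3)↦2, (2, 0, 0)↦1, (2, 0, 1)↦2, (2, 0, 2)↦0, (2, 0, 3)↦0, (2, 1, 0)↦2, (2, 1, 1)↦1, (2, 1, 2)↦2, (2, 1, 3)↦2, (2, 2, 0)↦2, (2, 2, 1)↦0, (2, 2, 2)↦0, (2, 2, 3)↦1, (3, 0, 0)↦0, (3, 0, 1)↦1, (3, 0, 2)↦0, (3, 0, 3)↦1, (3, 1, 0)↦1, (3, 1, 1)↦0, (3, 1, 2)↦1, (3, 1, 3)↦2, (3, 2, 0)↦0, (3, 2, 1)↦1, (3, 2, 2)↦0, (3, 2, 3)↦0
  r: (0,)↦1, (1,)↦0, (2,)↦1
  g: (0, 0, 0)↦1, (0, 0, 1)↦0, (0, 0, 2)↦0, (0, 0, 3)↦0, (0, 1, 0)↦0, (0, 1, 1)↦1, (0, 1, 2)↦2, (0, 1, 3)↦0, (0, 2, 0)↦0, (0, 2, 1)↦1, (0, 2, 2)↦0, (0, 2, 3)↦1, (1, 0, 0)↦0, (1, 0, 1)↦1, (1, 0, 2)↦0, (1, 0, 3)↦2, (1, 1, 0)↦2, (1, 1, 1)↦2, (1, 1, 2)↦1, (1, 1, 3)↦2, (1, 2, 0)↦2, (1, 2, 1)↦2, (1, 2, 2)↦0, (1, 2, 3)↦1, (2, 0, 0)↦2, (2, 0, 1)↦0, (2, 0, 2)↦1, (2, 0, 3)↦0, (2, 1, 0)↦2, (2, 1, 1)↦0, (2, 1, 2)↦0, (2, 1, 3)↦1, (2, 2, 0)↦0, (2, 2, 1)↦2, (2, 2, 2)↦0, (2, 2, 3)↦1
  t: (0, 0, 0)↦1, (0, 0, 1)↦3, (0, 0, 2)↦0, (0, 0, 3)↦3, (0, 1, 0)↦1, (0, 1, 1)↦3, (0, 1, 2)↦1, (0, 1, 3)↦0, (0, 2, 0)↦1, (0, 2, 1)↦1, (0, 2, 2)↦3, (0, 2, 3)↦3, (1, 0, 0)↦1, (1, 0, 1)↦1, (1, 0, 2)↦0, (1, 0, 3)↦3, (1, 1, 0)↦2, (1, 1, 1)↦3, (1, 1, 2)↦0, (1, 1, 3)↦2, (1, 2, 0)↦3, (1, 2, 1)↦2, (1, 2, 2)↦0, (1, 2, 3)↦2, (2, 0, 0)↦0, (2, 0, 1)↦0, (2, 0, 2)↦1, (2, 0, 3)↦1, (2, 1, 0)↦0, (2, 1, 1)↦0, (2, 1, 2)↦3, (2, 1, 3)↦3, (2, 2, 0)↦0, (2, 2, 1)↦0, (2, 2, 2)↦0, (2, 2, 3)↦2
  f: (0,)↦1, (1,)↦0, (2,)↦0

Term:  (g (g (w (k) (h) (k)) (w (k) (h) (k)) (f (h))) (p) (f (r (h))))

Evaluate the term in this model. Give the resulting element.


value = 0

  k = 1
  h = 1
  k = 1
  (w (k) (h) (k)) = w(1, 1, 1) = 2
  k = 1
  h = 1
  k = 1
  (w (k) (h) (k)) = w(1, 1, 1) = 2
  h = 1
  (f (h)) = f(1,) = 0
  (g (w (k) (h) (k)) (w (k) (h) (k)) (f (h))) = g(2, 2, 0) = 0
  p = 0
  h = 1
  (r (h)) = r(1,) = 0
  (f (r (h))) = f(0,) = 1
  (g (g (w (k) (h) (k)) (w (k) (h) (k)) (f (h))) (p) (f (r (h)))) = g(0, 0, 1) = 0


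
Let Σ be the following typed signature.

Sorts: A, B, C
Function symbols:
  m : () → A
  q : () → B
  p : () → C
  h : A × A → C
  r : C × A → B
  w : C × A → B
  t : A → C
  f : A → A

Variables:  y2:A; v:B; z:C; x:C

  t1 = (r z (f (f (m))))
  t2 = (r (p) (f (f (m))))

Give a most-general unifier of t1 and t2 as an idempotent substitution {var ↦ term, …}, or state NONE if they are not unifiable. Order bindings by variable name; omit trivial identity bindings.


{z ↦ (p)}


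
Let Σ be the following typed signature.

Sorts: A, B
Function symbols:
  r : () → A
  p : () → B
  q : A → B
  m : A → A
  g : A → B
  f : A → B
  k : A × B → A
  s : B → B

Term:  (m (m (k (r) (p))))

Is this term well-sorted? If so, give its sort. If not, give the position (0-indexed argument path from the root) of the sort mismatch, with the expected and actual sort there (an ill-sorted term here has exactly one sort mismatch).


well-sorted; sort = A

      (r) : A
      (p) : B
    (k (r) (p)) : A
  (m (k (r) (p))) : A
(m (m (k (r) (p)))) : A


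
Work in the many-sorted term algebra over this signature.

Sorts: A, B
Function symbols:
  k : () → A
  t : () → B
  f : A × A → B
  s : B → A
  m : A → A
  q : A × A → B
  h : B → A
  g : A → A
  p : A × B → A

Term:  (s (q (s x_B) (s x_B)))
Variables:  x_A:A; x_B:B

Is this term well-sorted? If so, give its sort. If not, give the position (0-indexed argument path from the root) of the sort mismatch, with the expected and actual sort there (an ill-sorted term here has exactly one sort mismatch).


      x_B : B
    (s x_B) : A
      x_B : B
    (s x_B) : A
  (q (s x_B) (s x_B)) : B
(s (q (s x_B) (s x_B))) : A

well-sorted; sort = A


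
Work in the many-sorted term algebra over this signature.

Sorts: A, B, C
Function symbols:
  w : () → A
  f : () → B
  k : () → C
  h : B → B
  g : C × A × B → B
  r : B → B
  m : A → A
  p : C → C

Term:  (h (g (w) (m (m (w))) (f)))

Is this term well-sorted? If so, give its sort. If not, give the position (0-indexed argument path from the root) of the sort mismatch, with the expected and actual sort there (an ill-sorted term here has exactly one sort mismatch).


ill-sorted at position [0, 0]: expected C, got A

    (w) : A
        (w) : A
      (m (w)) : A
    (m (m (w))) : A
    (f) : B
  (g (w) (m (m (w))) (f)) : ✗ arg 0 at [0, 0] has sort A, expected C


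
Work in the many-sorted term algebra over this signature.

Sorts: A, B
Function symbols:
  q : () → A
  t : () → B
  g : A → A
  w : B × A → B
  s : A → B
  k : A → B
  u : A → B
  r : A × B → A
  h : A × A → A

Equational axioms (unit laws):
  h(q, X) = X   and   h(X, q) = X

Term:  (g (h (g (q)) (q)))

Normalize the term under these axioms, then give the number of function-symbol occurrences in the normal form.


1. (g (h (g (q)) (q)))  →  (g (g (q)))
normal form: (g (g (q)))

size = 3


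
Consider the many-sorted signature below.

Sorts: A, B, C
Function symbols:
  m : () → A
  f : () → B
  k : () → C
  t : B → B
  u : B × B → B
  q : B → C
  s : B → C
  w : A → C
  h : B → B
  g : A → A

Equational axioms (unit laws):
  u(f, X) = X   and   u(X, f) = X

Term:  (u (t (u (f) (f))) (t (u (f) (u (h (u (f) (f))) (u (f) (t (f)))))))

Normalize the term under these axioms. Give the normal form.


1. (u (t (u (f) (f))) (t (u (f) (u (h (u (f) (f))) (u (f) (t (f)))))))  →  (u (t (f)) (t (u (f) (u (h (u (f) (f))) (u (f) (t (f)))))))
2. (u (t (f)) (t (u (f) (u (h (u (f) (f))) (u (f) (t (f)))))))  →  (u (t (f)) (t (u (h (u (f) (f))) (u (f) (t (f))))))
3. (u (t (f)) (t (u (h (u (f) (f))) (u (f) (t (f))))))  →  (u (t (f)) (t (u (h (f)) (u (f) (t (f))))))
4. (u (t (f)) (t (u (h (f)) (u (f) (t (f))))))  →  (u (t (f)) (t (u (h (f)) (t (f)))))

normal form = (u (t (f)) (t (u (h (f)) (t (f)))))


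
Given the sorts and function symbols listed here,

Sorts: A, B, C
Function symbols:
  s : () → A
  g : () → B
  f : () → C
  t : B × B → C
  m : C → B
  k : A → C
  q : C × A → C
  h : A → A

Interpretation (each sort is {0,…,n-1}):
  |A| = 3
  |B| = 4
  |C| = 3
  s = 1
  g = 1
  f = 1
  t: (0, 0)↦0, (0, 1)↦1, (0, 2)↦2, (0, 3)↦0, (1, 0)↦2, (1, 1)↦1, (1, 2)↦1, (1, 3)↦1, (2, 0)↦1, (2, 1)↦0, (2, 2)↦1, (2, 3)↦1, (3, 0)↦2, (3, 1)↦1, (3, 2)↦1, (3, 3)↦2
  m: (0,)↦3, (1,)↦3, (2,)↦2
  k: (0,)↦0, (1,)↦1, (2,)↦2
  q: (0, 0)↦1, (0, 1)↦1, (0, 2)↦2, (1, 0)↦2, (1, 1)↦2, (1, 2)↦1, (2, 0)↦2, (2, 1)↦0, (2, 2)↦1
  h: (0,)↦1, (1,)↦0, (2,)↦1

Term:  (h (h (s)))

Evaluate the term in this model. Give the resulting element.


  s = 1
  (h (s)) = h(1,) = 0
  (h (h (s))) = h(0,) = 1

value = 1


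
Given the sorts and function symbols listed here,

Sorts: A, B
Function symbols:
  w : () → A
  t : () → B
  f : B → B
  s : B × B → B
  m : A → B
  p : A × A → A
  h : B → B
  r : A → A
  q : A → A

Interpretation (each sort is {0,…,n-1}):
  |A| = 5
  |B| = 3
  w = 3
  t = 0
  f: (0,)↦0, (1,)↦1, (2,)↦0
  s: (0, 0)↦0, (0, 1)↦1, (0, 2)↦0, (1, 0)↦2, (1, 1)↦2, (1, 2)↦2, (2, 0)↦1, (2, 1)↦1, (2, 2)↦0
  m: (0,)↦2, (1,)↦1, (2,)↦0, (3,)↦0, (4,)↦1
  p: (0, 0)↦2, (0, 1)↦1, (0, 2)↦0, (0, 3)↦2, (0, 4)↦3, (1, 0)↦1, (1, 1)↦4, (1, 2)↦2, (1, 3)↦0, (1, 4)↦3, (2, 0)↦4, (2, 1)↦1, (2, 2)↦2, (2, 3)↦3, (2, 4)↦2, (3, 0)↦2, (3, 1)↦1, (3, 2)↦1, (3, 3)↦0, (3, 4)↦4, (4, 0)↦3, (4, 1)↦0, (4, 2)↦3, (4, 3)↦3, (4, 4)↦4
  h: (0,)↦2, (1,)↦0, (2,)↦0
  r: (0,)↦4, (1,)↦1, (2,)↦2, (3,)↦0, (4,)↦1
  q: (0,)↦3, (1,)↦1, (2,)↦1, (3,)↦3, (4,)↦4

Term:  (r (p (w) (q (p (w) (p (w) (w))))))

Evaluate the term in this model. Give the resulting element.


value = 1

  w = 3
  w = 3
  w = 3
  w = 3
  (p (w) (w)) = p(3, 3) = 0
  (p (w) (p (w) (w))) = p(3, 0) = 2
  (q (p (w) (p (w) (w)))) = q(2,) = 1
  (p (w) (q (p (w) (p (w) (w))))) = p(3, 1) = 1
  (r (p (w) (q (p (w) (p (w) (w)))))) = r(1,) = 1


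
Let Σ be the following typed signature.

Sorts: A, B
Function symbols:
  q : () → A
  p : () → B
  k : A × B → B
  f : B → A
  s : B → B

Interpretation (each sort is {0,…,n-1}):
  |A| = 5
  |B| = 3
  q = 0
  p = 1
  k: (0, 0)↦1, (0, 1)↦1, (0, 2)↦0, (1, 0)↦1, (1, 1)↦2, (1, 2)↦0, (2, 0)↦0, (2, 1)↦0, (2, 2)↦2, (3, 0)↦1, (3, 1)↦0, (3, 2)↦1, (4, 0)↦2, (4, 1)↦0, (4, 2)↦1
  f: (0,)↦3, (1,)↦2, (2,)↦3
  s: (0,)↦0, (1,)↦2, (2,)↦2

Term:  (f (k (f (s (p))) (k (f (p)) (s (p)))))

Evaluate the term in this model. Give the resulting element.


value = 2

  p = 1
  (s (p)) = s(1,) = 2
  (f (s (p))) = f(2,) = 3
  p = 1
  (f (p)) = f(1,) = 2
  p = 1
  (s (p)) = s(1,) = 2
  (k (f (p)) (s (p))) = k(2, 2) = 2
  (k (f (s (p))) (k (f (p)) (s (p)))) = k(3, 2) = 1
  (f (k (f (s (p))) (k (f (p)) (s (p))))) = f(1,) = 2
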